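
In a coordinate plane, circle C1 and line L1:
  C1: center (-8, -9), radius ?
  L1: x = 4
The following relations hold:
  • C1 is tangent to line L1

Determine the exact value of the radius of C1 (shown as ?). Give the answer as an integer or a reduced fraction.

12

1. [C1‖L1]  r_C1² − 144 = 0  ⇒  r_C1 = 12 (r>0 drops 1)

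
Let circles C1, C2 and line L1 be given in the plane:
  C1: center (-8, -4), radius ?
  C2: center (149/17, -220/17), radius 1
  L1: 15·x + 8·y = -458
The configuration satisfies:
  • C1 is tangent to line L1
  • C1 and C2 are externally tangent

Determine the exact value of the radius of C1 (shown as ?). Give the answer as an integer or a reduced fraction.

18

1. [C1‖L1]  r_C1² − 324 = 0  ⇒  r_C1 = 18 (r>0 drops 1)
2. [ext C1·C2]  r_C1² + 2r_C1 − 360 = 0  ⇒  r_C1 = 18 (r>0 drops 1)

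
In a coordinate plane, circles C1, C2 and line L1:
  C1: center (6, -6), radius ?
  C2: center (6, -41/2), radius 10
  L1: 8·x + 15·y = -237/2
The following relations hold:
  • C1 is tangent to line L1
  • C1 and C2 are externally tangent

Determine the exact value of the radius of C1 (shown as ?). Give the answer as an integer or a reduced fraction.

1. [C1‖L1]  r_C1² − 81/4 = 0  ⇒  r_C1 = 9/2 (r>0 drops 1)
2. [ext C1·C2]  r_C1² + 20r_C1 − 441/4 = 0  ⇒  r_C1 = 9/2 (r>0 drops 1)

9/2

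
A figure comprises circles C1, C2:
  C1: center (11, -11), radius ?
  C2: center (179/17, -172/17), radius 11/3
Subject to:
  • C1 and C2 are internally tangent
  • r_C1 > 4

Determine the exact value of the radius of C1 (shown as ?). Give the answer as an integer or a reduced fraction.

1. [int C1,C2]  r_C1² − (22/3)r_C1 + 112/9 = 0  ⇒  r_C1 = 8/3 or 14/3
2. given r_C1 > 4: keep 14/3

14/3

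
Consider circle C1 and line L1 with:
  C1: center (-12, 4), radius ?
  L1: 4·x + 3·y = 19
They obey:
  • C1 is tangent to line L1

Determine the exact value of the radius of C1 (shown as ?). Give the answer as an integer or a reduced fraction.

11

1. [C1‖L1]  r_C1² − 121 = 0  ⇒  r_C1 = 11 (r>0 drops 1)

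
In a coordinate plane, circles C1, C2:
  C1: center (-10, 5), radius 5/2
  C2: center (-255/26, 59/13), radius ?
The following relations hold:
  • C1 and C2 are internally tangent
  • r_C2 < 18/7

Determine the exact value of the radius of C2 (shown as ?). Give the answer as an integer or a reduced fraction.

1. [int C1,C2]  r_C2² − 5r_C2 + 6 = 0  ⇒  r_C2 = 2 or 3
2. given r_C2 < 18/7: keep 2

2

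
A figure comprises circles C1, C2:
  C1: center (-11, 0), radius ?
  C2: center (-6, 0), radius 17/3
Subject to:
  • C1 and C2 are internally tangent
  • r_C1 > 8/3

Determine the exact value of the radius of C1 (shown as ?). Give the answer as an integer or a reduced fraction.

32/3

1. [int C1,C2]  r_C1² − (34/3)r_C1 + 64/9 = 0  ⇒  r_C1 = 2/3 or 32/3
2. given r_C1 > 8/3: keep 32/3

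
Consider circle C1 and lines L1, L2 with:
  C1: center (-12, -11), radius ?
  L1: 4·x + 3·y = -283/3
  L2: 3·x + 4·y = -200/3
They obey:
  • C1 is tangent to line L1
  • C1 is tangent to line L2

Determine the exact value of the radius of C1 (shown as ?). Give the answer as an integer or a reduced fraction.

8/3

1. [C1‖L1]  r_C1² − 64/9 = 0  ⇒  r_C1 = 8/3 (r>0 drops 1)
2. [C1‖L2]  r_C1² − 64/9 = 0  ⇒  r_C1 = 8/3 (r>0 drops 1)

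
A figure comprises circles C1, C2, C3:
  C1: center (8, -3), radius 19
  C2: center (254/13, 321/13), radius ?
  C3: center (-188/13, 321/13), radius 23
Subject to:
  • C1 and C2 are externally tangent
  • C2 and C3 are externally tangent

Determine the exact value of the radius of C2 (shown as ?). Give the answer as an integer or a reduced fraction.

11

1. [ext C1·C2]  r_C2² + 38r_C2 − 539 = 0  ⇒  r_C2 = 11 (r>0 drops 1)
2. [ext C2·C3]  r_C2² + 46r_C2 − 627 = 0  ⇒  r_C2 = 11 (r>0 drops 1)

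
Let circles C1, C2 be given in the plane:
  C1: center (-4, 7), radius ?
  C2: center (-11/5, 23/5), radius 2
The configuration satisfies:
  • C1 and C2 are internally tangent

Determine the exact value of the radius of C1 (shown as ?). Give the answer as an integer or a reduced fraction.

5

1. [int C1,C2]  r_C1² − 4r_C1 − 5 = 0  ⇒  r_C1 = 5 (r>0 drops 1)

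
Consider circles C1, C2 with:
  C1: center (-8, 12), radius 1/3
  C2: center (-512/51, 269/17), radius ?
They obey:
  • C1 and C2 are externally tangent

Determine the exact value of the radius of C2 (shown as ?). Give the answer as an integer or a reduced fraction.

4

1. [ext C1·C2]  r_C2² + (2/3)r_C2 − 56/3 = 0  ⇒  r_C2 = 4 (r>0 drops 1)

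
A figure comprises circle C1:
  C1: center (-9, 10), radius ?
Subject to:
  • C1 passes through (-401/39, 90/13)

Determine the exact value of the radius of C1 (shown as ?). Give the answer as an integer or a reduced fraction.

1. [C1∋P]  r_C1² − 100/9 = 0  ⇒  r_C1 = 10/3 (r>0 drops 1)

10/3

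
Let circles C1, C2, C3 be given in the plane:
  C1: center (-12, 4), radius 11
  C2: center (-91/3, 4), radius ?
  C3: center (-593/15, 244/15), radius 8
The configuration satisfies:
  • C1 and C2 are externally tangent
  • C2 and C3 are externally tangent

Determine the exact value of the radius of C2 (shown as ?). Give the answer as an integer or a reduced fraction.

22/3

1. [ext C1·C2]  r_C2² + 22r_C2 − 1936/9 = 0  ⇒  r_C2 = 22/3 (r>0 drops 1)
2. [ext C2·C3]  r_C2² + 16r_C2 − 1540/9 = 0  ⇒  r_C2 = 22/3 (r>0 drops 1)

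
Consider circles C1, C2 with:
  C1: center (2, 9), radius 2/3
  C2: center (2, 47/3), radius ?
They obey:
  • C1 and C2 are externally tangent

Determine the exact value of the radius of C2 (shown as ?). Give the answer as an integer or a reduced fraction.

1. [ext C1·C2]  r_C2² + (4/3)r_C2 − 44 = 0  ⇒  r_C2 = 6 (r>0 drops 1)

6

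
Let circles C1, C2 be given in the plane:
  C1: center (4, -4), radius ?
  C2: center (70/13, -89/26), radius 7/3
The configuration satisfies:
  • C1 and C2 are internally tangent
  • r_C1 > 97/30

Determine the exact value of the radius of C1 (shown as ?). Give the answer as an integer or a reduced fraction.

23/6

1. [int C1,C2]  r_C1² − (14/3)r_C1 + 115/36 = 0  ⇒  r_C1 = 5/6 or 23/6
2. given r_C1 > 97/30: keep 23/6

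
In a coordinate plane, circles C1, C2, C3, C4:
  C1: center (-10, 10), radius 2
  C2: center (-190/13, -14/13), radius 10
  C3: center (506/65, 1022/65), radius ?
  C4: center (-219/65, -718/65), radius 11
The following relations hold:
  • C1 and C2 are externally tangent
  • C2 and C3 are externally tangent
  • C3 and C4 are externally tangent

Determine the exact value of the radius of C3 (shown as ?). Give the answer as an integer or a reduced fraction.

18

1. [ext C2·C3]  r_C3² + 20r_C3 − 684 = 0  ⇒  r_C3 = 18 (r>0 drops 1)
2. [ext C3·C4]  r_C3² + 22r_C3 − 720 = 0  ⇒  r_C3 = 18 (r>0 drops 1)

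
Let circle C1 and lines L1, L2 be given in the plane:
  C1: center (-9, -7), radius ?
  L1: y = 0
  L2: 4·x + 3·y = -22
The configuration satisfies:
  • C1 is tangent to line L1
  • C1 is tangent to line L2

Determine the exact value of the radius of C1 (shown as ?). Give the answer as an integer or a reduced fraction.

7

1. [C1‖L1]  r_C1² − 49 = 0  ⇒  r_C1 = 7 (r>0 drops 1)
2. [C1‖L2]  r_C1² − 49 = 0  ⇒  r_C1 = 7 (r>0 drops 1)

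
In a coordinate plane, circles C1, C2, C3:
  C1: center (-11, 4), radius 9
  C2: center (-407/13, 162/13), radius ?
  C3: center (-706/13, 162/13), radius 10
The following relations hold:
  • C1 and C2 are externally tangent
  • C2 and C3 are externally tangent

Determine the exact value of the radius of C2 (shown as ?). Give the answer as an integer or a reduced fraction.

13

1. [ext C1·C2]  r_C2² + 18r_C2 − 403 = 0  ⇒  r_C2 = 13 (r>0 drops 1)
2. [ext C2·C3]  r_C2² + 20r_C2 − 429 = 0  ⇒  r_C2 = 13 (r>0 drops 1)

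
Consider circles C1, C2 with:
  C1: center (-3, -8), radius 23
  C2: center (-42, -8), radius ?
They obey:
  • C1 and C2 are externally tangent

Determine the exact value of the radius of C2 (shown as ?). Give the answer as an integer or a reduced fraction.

1. [ext C1·C2]  r_C2² + 46r_C2 − 992 = 0  ⇒  r_C2 = 16 (r>0 drops 1)

16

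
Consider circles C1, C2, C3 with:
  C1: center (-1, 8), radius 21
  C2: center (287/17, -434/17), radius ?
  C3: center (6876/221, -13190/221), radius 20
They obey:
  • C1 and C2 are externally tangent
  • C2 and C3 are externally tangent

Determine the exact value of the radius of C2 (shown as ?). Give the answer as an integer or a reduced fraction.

1. [ext C1·C2]  r_C2² + 42r_C2 − 1003 = 0  ⇒  r_C2 = 17 (r>0 drops 1)
2. [ext C2·C3]  r_C2² + 40r_C2 − 969 = 0  ⇒  r_C2 = 17 (r>0 drops 1)

17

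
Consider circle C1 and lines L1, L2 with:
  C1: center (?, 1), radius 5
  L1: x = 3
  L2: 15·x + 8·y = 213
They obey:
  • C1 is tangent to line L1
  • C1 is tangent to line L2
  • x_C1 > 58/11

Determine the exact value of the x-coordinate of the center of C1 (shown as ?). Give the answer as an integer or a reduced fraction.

8

1. [C1‖L1]  x_C1² − 6x_C1 − 16 = 0  ⇒  x_C1 = -2 or 8
2. [C1‖L2]  x_C1² − (82/3)x_C1 + 464/3 = 0  ⇒  x_C1 = 8 or 58/3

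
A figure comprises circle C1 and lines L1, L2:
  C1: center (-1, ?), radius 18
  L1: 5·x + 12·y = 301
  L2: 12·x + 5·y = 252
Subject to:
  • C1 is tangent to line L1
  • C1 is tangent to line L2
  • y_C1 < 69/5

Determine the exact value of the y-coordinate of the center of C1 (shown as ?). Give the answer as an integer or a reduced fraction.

6

1. [C1‖L1]  y_C1² − 51y_C1 + 270 = 0  ⇒  y_C1 = 6 or 45
2. [C1‖L2]  y_C1² − (528/5)y_C1 + 2988/5 = 0  ⇒  y_C1 = 6 or 498/5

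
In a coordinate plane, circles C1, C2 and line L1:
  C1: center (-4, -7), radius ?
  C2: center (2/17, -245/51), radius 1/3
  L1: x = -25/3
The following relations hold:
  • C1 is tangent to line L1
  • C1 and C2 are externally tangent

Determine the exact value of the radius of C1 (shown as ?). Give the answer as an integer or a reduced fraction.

13/3

1. [C1‖L1]  r_C1² − 169/9 = 0  ⇒  r_C1 = 13/3 (r>0 drops 1)
2. [ext C1·C2]  r_C1² + (2/3)r_C1 − 65/3 = 0  ⇒  r_C1 = 13/3 (r>0 drops 1)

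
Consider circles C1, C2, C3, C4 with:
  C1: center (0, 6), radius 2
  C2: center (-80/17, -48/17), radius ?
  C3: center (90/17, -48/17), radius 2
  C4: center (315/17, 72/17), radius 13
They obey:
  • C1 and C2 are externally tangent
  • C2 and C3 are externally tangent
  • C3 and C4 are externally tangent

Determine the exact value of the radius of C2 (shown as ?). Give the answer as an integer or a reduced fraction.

1. [ext C1·C2]  r_C2² + 4r_C2 − 96 = 0  ⇒  r_C2 = 8 (r>0 drops 1)
2. [ext C2·C3]  r_C2² + 4r_C2 − 96 = 0  ⇒  r_C2 = 8 (r>0 drops 1)

8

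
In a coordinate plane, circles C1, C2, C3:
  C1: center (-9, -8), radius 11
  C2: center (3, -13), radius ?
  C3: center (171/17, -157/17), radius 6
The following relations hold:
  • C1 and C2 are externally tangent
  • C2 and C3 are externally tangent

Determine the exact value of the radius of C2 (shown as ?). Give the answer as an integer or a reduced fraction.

1. [ext C1·C2]  r_C2² + 22r_C2 − 48 = 0  ⇒  r_C2 = 2 (r>0 drops 1)
2. [ext C2·C3]  r_C2² + 12r_C2 − 28 = 0  ⇒  r_C2 = 2 (r>0 drops 1)

2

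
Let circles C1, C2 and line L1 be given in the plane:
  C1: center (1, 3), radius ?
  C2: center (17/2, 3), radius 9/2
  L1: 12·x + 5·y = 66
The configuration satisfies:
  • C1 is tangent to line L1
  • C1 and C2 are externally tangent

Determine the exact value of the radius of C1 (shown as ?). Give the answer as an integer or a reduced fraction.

3

1. [C1‖L1]  r_C1² − 9 = 0  ⇒  r_C1 = 3 (r>0 drops 1)
2. [ext C1·C2]  r_C1² + 9r_C1 − 36 = 0  ⇒  r_C1 = 3 (r>0 drops 1)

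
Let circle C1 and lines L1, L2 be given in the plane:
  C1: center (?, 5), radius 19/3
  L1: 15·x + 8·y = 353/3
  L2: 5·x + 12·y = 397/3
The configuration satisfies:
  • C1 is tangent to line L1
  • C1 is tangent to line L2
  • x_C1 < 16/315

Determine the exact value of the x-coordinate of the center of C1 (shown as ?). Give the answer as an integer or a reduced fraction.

-2

1. [C1‖L1]  x_C1² − (466/45)x_C1 − 1112/45 = 0  ⇒  x_C1 = -2 or 556/45
2. [C1‖L2]  x_C1² − (434/15)x_C1 − 928/15 = 0  ⇒  x_C1 = -2 or 464/15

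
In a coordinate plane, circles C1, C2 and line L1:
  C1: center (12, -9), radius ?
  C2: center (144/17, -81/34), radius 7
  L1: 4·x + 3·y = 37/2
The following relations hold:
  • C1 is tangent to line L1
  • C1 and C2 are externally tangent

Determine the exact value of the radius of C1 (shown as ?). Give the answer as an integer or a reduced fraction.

1/2

1. [C1‖L1]  r_C1² − 1/4 = 0  ⇒  r_C1 = 1/2 (r>0 drops 1)
2. [ext C1·C2]  r_C1² + 14r_C1 − 29/4 = 0  ⇒  r_C1 = 1/2 (r>0 drops 1)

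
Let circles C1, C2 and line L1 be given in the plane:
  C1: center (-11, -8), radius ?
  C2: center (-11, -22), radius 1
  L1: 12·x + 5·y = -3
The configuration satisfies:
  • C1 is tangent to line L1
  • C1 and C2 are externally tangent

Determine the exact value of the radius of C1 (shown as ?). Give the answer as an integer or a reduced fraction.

1. [C1‖L1]  r_C1² − 169 = 0  ⇒  r_C1 = 13 (r>0 drops 1)
2. [ext C1·C2]  r_C1² + 2r_C1 − 195 = 0  ⇒  r_C1 = 13 (r>0 drops 1)

13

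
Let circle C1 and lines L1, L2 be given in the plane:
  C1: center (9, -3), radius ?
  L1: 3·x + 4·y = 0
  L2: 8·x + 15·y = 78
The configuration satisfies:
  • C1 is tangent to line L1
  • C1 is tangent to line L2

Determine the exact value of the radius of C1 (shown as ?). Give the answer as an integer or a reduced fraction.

3

1. [C1‖L1]  r_C1² − 9 = 0  ⇒  r_C1 = 3 (r>0 drops 1)
2. [C1‖L2]  r_C1² − 9 = 0  ⇒  r_C1 = 3 (r>0 drops 1)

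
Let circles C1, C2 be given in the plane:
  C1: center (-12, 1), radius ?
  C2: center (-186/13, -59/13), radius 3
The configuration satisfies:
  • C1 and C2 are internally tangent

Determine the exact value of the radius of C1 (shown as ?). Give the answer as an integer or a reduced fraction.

9

1. [int C1,C2]  r_C1² − 6r_C1 − 27 = 0  ⇒  r_C1 = 9 (r>0 drops 1)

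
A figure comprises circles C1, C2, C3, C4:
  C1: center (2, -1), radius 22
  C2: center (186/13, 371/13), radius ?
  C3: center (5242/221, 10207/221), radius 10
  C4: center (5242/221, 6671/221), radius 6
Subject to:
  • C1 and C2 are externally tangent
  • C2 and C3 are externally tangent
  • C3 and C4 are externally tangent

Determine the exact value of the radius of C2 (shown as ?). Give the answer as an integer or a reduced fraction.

1. [ext C1·C2]  r_C2² + 44r_C2 − 540 = 0  ⇒  r_C2 = 10 (r>0 drops 1)
2. [ext C2·C3]  r_C2² + 20r_C2 − 300 = 0  ⇒  r_C2 = 10 (r>0 drops 1)

10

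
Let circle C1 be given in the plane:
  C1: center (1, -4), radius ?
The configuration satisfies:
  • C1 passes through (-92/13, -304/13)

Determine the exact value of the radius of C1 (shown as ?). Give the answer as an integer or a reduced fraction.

1. [C1∋P]  r_C1² − 441 = 0  ⇒  r_C1 = 21 (r>0 drops 1)

21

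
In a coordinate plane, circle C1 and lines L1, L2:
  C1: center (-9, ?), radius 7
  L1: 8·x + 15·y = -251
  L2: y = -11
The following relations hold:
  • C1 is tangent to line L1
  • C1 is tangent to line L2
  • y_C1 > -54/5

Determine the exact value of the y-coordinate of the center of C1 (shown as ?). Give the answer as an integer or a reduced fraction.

-4

1. [C1‖L1]  y_C1² + (358/15)y_C1 + 1192/15 = 0  ⇒  y_C1 = -298/15 or -4
2. [C1‖L2]  y_C1² + 22y_C1 + 72 = 0  ⇒  y_C1 = -18 or -4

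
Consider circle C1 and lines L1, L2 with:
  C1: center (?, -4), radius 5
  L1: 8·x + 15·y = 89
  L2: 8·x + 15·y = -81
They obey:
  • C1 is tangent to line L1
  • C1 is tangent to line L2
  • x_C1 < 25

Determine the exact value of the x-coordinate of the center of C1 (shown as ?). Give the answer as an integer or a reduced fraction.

8

1. [C1‖L1]  x_C1² − (149/4)x_C1 + 234 = 0  ⇒  x_C1 = 8 or 117/4
2. [C1‖L2]  x_C1² + (21/4)x_C1 − 106 = 0  ⇒  x_C1 = -53/4 or 8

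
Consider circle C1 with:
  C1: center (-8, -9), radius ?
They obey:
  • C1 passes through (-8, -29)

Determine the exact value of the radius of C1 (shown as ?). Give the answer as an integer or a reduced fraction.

1. [C1∋P]  r_C1² − 400 = 0  ⇒  r_C1 = 20 (r>0 drops 1)

20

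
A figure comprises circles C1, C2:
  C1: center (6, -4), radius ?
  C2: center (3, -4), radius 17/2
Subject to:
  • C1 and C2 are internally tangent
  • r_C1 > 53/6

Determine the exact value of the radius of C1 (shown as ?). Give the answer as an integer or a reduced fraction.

23/2

1. [int C1,C2]  r_C1² − 17r_C1 + 253/4 = 0  ⇒  r_C1 = 11/2 or 23/2
2. given r_C1 > 53/6: keep 23/2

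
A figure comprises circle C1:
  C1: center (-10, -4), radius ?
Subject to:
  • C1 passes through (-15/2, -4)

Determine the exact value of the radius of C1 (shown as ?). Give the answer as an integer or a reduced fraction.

5/2

1. [C1∋P]  r_C1² − 25/4 = 0  ⇒  r_C1 = 5/2 (r>0 drops 1)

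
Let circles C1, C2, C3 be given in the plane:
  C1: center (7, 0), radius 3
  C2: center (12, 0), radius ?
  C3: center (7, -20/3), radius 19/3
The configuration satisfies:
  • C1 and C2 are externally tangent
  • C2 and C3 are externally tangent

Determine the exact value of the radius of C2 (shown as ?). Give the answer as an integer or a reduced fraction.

1. [ext C1·C2]  r_C2² + 6r_C2 − 16 = 0  ⇒  r_C2 = 2 (r>0 drops 1)
2. [ext C2·C3]  r_C2² + (38/3)r_C2 − 88/3 = 0  ⇒  r_C2 = 2 (r>0 drops 1)

2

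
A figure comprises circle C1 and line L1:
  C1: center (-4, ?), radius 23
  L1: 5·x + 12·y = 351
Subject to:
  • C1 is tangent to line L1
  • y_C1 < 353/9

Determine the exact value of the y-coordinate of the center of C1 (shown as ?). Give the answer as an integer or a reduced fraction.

6

1. [C1‖L1]  y_C1² − (371/6)y_C1 + 335 = 0  ⇒  y_C1 = 6 or 335/6
2. given y_C1 < 353/9: keep 6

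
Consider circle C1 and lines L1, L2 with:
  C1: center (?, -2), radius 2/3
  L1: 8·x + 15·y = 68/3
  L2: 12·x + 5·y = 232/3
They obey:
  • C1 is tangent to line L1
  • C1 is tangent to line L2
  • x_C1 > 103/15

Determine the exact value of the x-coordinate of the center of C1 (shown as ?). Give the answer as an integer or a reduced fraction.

8

1. [C1‖L1]  x_C1² − (79/6)x_C1 + 124/3 = 0  ⇒  x_C1 = 31/6 or 8
2. [C1‖L2]  x_C1² − (131/9)x_C1 + 472/9 = 0  ⇒  x_C1 = 59/9 or 8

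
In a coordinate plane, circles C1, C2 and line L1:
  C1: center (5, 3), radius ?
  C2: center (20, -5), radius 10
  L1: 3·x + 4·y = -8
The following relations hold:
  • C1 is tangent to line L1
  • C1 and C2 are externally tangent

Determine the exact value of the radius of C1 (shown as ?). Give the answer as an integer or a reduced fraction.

7

1. [C1‖L1]  r_C1² − 49 = 0  ⇒  r_C1 = 7 (r>0 drops 1)
2. [ext C1·C2]  r_C1² + 20r_C1 − 189 = 0  ⇒  r_C1 = 7 (r>0 drops 1)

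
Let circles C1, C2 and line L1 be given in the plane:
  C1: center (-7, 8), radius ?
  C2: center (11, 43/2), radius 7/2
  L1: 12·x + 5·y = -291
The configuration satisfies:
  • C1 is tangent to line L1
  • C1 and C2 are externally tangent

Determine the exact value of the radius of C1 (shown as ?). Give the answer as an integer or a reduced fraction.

1. [C1‖L1]  r_C1² − 361 = 0  ⇒  r_C1 = 19 (r>0 drops 1)
2. [ext C1·C2]  r_C1² + 7r_C1 − 494 = 0  ⇒  r_C1 = 19 (r>0 drops 1)

19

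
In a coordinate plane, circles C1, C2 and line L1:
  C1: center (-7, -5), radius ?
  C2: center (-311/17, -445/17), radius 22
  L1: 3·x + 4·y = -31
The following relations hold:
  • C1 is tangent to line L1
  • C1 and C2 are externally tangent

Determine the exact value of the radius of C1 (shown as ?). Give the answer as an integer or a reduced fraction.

2

1. [C1‖L1]  r_C1² − 4 = 0  ⇒  r_C1 = 2 (r>0 drops 1)
2. [ext C1·C2]  r_C1² + 44r_C1 − 92 = 0  ⇒  r_C1 = 2 (r>0 drops 1)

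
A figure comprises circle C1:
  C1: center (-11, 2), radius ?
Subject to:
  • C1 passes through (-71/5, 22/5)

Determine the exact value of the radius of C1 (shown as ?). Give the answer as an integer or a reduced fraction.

1. [C1∋P]  r_C1² − 16 = 0  ⇒  r_C1 = 4 (r>0 drops 1)

4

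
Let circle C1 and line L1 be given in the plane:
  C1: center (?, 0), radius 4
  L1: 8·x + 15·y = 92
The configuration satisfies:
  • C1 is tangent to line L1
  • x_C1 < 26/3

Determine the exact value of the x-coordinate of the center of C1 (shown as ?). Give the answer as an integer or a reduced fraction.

3

1. [C1‖L1]  x_C1² − 23x_C1 + 60 = 0  ⇒  x_C1 = 3 or 20
2. given x_C1 < 26/3: keep 3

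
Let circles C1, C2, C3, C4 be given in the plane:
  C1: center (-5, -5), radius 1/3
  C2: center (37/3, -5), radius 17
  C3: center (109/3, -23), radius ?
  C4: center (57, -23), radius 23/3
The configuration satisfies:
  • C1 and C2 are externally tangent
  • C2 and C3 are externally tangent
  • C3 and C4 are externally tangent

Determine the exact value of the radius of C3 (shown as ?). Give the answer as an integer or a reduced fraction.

13

1. [ext C2·C3]  r_C3² + 34r_C3 − 611 = 0  ⇒  r_C3 = 13 (r>0 drops 1)
2. [ext C3·C4]  r_C3² + (46/3)r_C3 − 1105/3 = 0  ⇒  r_C3 = 13 (r>0 drops 1)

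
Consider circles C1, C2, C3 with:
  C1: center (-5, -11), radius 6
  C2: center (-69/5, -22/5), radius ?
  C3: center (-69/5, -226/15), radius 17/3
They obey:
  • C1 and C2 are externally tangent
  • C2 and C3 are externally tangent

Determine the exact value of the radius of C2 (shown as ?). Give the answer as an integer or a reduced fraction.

1. [ext C1·C2]  r_C2² + 12r_C2 − 85 = 0  ⇒  r_C2 = 5 (r>0 drops 1)
2. [ext C2·C3]  r_C2² + (34/3)r_C2 − 245/3 = 0  ⇒  r_C2 = 5 (r>0 drops 1)

5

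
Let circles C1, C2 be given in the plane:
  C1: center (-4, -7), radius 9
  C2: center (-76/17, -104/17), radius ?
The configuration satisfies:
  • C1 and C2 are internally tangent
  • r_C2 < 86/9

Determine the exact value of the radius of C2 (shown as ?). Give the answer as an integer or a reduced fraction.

1. [int C1,C2]  r_C2² − 18r_C2 + 80 = 0  ⇒  r_C2 = 8 or 10
2. given r_C2 < 86/9: keep 8

8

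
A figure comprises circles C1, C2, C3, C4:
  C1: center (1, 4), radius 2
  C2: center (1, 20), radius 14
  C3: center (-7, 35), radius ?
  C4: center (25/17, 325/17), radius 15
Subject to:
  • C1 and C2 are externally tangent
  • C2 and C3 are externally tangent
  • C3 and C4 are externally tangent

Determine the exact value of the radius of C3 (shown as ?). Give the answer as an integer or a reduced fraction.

1. [ext C2·C3]  r_C3² + 28r_C3 − 93 = 0  ⇒  r_C3 = 3 (r>0 drops 1)
2. [ext C3·C4]  r_C3² + 30r_C3 − 99 = 0  ⇒  r_C3 = 3 (r>0 drops 1)

3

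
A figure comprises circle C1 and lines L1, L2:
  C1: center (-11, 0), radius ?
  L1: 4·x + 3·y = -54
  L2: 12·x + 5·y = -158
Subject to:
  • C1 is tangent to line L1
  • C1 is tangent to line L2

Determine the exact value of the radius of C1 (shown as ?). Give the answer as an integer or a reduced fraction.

2

1. [C1‖L1]  r_C1² − 4 = 0  ⇒  r_C1 = 2 (r>0 drops 1)
2. [C1‖L2]  r_C1² − 4 = 0  ⇒  r_C1 = 2 (r>0 drops 1)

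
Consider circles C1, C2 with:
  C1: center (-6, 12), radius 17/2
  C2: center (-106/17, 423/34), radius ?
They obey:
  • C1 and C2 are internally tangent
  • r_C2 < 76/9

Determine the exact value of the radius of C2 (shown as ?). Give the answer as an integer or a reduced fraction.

8

1. [int C1,C2]  r_C2² − 17r_C2 + 72 = 0  ⇒  r_C2 = 8 or 9
2. given r_C2 < 76/9: keep 8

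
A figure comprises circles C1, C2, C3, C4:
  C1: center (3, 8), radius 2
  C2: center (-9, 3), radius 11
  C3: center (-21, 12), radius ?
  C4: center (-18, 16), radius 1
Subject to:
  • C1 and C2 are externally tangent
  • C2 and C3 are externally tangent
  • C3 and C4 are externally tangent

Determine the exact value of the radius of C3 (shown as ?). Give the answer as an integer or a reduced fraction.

1. [ext C2·C3]  r_C3² + 22r_C3 − 104 = 0  ⇒  r_C3 = 4 (r>0 drops 1)
2. [ext C3·C4]  r_C3² + 2r_C3 − 24 = 0  ⇒  r_C3 = 4 (r>0 drops 1)

4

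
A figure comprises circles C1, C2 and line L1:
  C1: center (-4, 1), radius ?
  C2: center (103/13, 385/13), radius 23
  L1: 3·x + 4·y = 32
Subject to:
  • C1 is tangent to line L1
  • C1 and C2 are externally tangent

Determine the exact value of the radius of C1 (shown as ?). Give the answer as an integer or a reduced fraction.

8

1. [C1‖L1]  r_C1² − 64 = 0  ⇒  r_C1 = 8 (r>0 drops 1)
2. [ext C1·C2]  r_C1² + 46r_C1 − 432 = 0  ⇒  r_C1 = 8 (r>0 drops 1)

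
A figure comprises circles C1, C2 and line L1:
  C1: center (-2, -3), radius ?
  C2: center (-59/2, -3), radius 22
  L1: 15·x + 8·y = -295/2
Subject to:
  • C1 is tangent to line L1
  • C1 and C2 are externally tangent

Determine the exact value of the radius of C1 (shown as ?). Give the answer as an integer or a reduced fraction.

1. [C1‖L1]  r_C1² − 121/4 = 0  ⇒  r_C1 = 11/2 (r>0 drops 1)
2. [ext C1·C2]  r_C1² + 44r_C1 − 1089/4 = 0  ⇒  r_C1 = 11/2 (r>0 drops 1)

11/2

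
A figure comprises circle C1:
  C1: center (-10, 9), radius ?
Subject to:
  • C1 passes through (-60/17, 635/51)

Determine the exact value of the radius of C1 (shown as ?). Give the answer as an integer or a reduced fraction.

22/3

1. [C1∋P]  r_C1² − 484/9 = 0  ⇒  r_C1 = 22/3 (r>0 drops 1)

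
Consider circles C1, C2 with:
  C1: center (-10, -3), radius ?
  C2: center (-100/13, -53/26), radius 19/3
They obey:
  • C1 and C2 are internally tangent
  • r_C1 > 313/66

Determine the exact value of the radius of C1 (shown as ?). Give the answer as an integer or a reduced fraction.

1. [int C1,C2]  r_C1² − (38/3)r_C1 + 1219/36 = 0  ⇒  r_C1 = 23/6 or 53/6
2. given r_C1 > 313/66: keep 53/6

53/6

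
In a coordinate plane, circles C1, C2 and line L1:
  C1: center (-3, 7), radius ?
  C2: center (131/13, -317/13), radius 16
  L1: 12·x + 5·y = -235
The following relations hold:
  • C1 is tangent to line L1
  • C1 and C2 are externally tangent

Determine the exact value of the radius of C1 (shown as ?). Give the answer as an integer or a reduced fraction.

18

1. [C1‖L1]  r_C1² − 324 = 0  ⇒  r_C1 = 18 (r>0 drops 1)
2. [ext C1·C2]  r_C1² + 32r_C1 − 900 = 0  ⇒  r_C1 = 18 (r>0 drops 1)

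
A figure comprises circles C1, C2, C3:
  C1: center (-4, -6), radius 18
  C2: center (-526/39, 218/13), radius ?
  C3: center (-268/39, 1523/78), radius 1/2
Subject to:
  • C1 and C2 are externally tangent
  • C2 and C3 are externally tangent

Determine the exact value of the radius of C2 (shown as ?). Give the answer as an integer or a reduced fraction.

20/3

1. [ext C1·C2]  r_C2² + 36r_C2 − 2560/9 = 0  ⇒  r_C2 = 20/3 (r>0 drops 1)
2. [ext C2·C3]  r_C2² + 1r_C2 − 460/9 = 0  ⇒  r_C2 = 20/3 (r>0 drops 1)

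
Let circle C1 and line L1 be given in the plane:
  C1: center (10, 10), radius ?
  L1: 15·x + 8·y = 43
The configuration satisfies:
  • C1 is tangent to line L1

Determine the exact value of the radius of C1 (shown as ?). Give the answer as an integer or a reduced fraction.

11

1. [C1‖L1]  r_C1² − 121 = 0  ⇒  r_C1 = 11 (r>0 drops 1)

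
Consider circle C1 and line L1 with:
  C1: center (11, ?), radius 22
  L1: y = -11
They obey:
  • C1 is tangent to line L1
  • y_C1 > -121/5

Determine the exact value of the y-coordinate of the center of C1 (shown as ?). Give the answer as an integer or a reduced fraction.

11

1. [C1‖L1]  y_C1² + 22y_C1 − 363 = 0  ⇒  y_C1 = -33 or 11
2. given y_C1 > -121/5: keep 11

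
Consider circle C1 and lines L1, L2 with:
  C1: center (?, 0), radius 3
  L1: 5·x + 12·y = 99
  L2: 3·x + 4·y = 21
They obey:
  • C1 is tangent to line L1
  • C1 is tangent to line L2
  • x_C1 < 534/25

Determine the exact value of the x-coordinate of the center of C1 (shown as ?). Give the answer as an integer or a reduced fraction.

12

1. [C1‖L1]  x_C1² − (198/5)x_C1 + 1656/5 = 0  ⇒  x_C1 = 12 or 138/5
2. [C1‖L2]  x_C1² − 14x_C1 + 24 = 0  ⇒  x_C1 = 2 or 12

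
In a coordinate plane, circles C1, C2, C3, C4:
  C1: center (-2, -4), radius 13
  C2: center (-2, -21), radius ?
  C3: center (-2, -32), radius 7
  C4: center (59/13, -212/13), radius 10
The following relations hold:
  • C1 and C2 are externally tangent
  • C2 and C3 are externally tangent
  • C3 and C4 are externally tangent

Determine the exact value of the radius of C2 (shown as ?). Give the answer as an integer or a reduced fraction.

4

1. [ext C1·C2]  r_C2² + 26r_C2 − 120 = 0  ⇒  r_C2 = 4 (r>0 drops 1)
2. [ext C2·C3]  r_C2² + 14r_C2 − 72 = 0  ⇒  r_C2 = 4 (r>0 drops 1)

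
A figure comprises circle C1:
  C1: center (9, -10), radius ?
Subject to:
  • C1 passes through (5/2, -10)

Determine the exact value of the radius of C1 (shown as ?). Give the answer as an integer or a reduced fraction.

13/2

1. [C1∋P]  r_C1² − 169/4 = 0  ⇒  r_C1 = 13/2 (r>0 drops 1)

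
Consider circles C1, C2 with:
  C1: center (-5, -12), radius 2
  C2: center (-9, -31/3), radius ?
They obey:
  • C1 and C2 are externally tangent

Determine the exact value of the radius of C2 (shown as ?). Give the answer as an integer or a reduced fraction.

1. [ext C1·C2]  r_C2² + 4r_C2 − 133/9 = 0  ⇒  r_C2 = 7/3 (r>0 drops 1)

7/3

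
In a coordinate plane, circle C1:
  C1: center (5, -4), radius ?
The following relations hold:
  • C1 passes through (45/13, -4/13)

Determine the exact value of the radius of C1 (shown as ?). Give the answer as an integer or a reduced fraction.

1. [C1∋P]  r_C1² − 16 = 0  ⇒  r_C1 = 4 (r>0 drops 1)

4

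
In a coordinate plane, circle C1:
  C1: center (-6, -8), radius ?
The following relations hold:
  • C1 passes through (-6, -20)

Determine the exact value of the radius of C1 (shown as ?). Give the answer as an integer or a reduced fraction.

1. [C1∋P]  r_C1² − 144 = 0  ⇒  r_C1 = 12 (r>0 drops 1)

12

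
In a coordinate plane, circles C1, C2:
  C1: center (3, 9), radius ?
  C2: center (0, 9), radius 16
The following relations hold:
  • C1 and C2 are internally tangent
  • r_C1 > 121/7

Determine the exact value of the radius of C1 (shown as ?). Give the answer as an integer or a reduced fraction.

1. [int C1,C2]  r_C1² − 32r_C1 + 247 = 0  ⇒  r_C1 = 13 or 19
2. given r_C1 > 121/7: keep 19

19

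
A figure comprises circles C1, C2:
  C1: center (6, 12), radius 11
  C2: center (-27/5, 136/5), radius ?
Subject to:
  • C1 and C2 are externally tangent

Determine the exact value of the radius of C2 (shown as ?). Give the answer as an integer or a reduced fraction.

1. [ext C1·C2]  r_C2² + 22r_C2 − 240 = 0  ⇒  r_C2 = 8 (r>0 drops 1)

8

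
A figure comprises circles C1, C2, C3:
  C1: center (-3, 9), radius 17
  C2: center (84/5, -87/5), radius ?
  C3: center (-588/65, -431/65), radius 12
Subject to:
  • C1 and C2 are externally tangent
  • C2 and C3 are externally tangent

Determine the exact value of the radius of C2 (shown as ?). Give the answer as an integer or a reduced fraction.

1. [ext C1·C2]  r_C2² + 34r_C2 − 800 = 0  ⇒  r_C2 = 16 (r>0 drops 1)
2. [ext C2·C3]  r_C2² + 24r_C2 − 640 = 0  ⇒  r_C2 = 16 (r>0 drops 1)

16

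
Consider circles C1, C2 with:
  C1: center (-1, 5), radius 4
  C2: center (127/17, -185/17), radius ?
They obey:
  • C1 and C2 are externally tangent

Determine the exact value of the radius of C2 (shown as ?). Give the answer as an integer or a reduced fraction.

14

1. [ext C1·C2]  r_C2² + 8r_C2 − 308 = 0  ⇒  r_C2 = 14 (r>0 drops 1)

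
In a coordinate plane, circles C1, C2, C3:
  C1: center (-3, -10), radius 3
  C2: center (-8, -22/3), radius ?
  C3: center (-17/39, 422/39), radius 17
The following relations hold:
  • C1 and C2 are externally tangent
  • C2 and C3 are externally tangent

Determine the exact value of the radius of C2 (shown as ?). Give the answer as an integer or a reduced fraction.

8/3

1. [ext C1·C2]  r_C2² + 6r_C2 − 208/9 = 0  ⇒  r_C2 = 8/3 (r>0 drops 1)
2. [ext C2·C3]  r_C2² + 34r_C2 − 880/9 = 0  ⇒  r_C2 = 8/3 (r>0 drops 1)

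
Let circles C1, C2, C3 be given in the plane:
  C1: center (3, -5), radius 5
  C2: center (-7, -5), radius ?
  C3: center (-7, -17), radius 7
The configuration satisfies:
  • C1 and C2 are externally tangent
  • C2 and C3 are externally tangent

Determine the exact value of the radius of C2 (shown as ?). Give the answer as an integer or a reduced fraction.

5

1. [ext C1·C2]  r_C2² + 10r_C2 − 75 = 0  ⇒  r_C2 = 5 (r>0 drops 1)
2. [ext C2·C3]  r_C2² + 14r_C2 − 95 = 0  ⇒  r_C2 = 5 (r>0 drops 1)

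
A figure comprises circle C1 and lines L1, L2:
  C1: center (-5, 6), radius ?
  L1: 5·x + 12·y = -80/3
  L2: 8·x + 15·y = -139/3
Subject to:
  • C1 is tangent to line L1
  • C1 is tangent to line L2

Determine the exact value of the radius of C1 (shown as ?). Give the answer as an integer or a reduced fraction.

17/3

1. [C1‖L1]  r_C1² − 289/9 = 0  ⇒  r_C1 = 17/3 (r>0 drops 1)
2. [C1‖L2]  r_C1² − 289/9 = 0  ⇒  r_C1 = 17/3 (r>0 drops 1)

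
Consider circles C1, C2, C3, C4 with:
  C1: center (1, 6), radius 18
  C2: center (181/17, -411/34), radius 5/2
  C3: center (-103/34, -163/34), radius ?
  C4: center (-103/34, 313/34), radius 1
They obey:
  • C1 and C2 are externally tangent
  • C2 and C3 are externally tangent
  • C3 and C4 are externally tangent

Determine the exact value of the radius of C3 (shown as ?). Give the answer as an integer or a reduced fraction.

1. [ext C2·C3]  r_C3² + 5r_C3 − 234 = 0  ⇒  r_C3 = 13 (r>0 drops 1)
2. [ext C3·C4]  r_C3² + 2r_C3 − 195 = 0  ⇒  r_C3 = 13 (r>0 drops 1)

13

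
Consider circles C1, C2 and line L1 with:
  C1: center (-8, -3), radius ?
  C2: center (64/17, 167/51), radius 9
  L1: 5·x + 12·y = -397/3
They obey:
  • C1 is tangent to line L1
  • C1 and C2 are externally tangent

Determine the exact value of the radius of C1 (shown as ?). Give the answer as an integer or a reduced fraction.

13/3

1. [C1‖L1]  r_C1² − 169/9 = 0  ⇒  r_C1 = 13/3 (r>0 drops 1)
2. [ext C1·C2]  r_C1² + 18r_C1 − 871/9 = 0  ⇒  r_C1 = 13/3 (r>0 drops 1)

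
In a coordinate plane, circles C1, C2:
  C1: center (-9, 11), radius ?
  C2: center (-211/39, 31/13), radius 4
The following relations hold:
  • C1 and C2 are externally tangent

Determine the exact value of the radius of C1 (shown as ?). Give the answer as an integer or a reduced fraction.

1. [ext C1·C2]  r_C1² + 8r_C1 − 640/9 = 0  ⇒  r_C1 = 16/3 (r>0 drops 1)

16/3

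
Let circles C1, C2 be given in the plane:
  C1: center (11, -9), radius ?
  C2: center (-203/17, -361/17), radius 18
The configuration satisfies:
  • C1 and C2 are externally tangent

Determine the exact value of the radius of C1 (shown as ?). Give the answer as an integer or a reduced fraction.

1. [ext C1·C2]  r_C1² + 36r_C1 − 352 = 0  ⇒  r_C1 = 8 (r>0 drops 1)

8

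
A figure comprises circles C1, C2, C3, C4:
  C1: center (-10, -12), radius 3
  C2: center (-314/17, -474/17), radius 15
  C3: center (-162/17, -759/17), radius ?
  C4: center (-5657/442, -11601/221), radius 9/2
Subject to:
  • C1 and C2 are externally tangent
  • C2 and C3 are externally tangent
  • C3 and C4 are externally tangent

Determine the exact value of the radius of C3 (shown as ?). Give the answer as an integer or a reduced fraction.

1. [ext C2·C3]  r_C3² + 30r_C3 − 136 = 0  ⇒  r_C3 = 4 (r>0 drops 1)
2. [ext C3·C4]  r_C3² + 9r_C3 − 52 = 0  ⇒  r_C3 = 4 (r>0 drops 1)

4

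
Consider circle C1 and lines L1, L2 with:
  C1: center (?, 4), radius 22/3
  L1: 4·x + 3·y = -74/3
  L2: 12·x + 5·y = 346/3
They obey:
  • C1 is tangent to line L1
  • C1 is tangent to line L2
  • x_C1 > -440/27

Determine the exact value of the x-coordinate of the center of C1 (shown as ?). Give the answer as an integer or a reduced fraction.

0

1. [C1‖L1]  x_C1² + (55/3)x_C1 = 0  ⇒  x_C1 = -55/3 or 0
2. [C1‖L2]  x_C1² − (143/9)x_C1 = 0  ⇒  x_C1 = 0 or 143/9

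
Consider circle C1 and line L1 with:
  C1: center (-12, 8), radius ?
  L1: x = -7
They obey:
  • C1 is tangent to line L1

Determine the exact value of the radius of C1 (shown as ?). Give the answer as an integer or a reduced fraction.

1. [C1‖L1]  r_C1² − 25 = 0  ⇒  r_C1 = 5 (r>0 drops 1)

5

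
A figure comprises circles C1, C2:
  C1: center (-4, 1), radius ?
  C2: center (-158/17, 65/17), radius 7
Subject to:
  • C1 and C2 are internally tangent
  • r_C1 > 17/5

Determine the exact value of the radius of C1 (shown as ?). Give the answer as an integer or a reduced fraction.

13

1. [int C1,C2]  r_C1² − 14r_C1 + 13 = 0  ⇒  r_C1 = 1 or 13
2. given r_C1 > 17/5: keep 13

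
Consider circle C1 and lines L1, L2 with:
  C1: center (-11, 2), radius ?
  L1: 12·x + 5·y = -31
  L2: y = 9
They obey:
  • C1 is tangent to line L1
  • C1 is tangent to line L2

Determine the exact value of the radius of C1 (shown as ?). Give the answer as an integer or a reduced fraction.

1. [C1‖L1]  r_C1² − 49 = 0  ⇒  r_C1 = 7 (r>0 drops 1)
2. [C1‖L2]  r_C1² − 49 = 0  ⇒  r_C1 = 7 (r>0 drops 1)

7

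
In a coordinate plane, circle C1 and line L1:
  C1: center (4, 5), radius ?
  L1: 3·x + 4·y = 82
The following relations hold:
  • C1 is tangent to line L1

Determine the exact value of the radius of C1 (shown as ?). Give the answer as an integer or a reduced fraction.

1. [C1‖L1]  r_C1² − 100 = 0  ⇒  r_C1 = 10 (r>0 drops 1)

10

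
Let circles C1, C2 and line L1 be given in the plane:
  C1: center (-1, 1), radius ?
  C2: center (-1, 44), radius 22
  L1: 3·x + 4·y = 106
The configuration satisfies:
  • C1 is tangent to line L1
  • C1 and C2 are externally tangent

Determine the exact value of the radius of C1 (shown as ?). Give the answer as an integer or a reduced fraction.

1. [C1‖L1]  r_C1² − 441 = 0  ⇒  r_C1 = 21 (r>0 drops 1)
2. [ext C1·C2]  r_C1² + 44r_C1 − 1365 = 0  ⇒  r_C1 = 21 (r>0 drops 1)

21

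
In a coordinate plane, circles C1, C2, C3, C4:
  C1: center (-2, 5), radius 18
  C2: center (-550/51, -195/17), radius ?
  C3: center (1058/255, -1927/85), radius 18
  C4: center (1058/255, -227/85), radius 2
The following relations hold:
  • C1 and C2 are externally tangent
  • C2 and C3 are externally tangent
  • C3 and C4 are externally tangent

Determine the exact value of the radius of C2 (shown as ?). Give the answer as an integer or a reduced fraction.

1. [ext C1·C2]  r_C2² + 36r_C2 − 220/9 = 0  ⇒  r_C2 = 2/3 (r>0 drops 1)
2. [ext C2·C3]  r_C2² + 36r_C2 − 220/9 = 0  ⇒  r_C2 = 2/3 (r>0 drops 1)

2/3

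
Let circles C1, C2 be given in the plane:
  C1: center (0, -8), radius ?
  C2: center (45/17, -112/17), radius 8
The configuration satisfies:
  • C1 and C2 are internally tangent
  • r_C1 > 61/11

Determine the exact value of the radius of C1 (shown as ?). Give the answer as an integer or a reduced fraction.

11

1. [int C1,C2]  r_C1² − 16r_C1 + 55 = 0  ⇒  r_C1 = 5 or 11
2. given r_C1 > 61/11: keep 11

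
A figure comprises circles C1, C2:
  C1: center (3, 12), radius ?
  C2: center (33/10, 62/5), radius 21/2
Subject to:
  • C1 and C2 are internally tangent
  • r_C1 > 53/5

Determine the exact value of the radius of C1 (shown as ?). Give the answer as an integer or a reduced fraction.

11

1. [int C1,C2]  r_C1² − 21r_C1 + 110 = 0  ⇒  r_C1 = 10 or 11
2. given r_C1 > 53/5: keep 11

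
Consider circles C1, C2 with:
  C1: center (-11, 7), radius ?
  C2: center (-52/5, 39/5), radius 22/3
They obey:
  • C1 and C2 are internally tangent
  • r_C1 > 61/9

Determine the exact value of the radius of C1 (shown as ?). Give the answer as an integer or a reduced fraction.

25/3

1. [int C1,C2]  r_C1² − (44/3)r_C1 + 475/9 = 0  ⇒  r_C1 = 19/3 or 25/3
2. given r_C1 > 61/9: keep 25/3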